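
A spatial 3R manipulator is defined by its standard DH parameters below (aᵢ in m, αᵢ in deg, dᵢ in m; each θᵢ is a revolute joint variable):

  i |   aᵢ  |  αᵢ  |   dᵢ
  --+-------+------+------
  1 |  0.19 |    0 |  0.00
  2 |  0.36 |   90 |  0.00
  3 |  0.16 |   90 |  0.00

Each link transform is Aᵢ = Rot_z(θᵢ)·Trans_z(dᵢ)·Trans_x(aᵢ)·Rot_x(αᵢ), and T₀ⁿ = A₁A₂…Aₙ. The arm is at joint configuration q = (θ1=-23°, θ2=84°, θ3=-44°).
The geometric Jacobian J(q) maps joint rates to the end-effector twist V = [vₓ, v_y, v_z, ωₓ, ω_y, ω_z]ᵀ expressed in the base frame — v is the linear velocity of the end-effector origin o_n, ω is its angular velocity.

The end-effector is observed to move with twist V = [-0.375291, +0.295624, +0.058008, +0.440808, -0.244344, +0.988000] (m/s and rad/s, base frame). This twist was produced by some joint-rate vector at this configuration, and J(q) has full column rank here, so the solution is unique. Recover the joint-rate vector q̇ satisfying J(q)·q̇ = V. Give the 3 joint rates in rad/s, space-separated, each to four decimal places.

o_n = [0.4052, 0.3413, -0.1111]
J₁: ẑ×o_n = [-0.3413, 0.4052, 0.0000], ω = ẑ
J2: z=[0.0000, 0.0000, 1.0000] o=[0.1749, -0.0742, 0.0000] → [-0.4155, 0.2303, 0.0000, 0.0000, 0.0000, 1.0000]
J3: z=[0.8746, -0.4848, 0.0000] o=[0.3494, 0.2406, 0.0000] → [0.0539, 0.0972, 0.1151, 0.8746, -0.4848, 0.0000]
q̇ = J⁺·V = [0.1090, 0.8790, 0.5040]

0.1090 0.8790 0.5040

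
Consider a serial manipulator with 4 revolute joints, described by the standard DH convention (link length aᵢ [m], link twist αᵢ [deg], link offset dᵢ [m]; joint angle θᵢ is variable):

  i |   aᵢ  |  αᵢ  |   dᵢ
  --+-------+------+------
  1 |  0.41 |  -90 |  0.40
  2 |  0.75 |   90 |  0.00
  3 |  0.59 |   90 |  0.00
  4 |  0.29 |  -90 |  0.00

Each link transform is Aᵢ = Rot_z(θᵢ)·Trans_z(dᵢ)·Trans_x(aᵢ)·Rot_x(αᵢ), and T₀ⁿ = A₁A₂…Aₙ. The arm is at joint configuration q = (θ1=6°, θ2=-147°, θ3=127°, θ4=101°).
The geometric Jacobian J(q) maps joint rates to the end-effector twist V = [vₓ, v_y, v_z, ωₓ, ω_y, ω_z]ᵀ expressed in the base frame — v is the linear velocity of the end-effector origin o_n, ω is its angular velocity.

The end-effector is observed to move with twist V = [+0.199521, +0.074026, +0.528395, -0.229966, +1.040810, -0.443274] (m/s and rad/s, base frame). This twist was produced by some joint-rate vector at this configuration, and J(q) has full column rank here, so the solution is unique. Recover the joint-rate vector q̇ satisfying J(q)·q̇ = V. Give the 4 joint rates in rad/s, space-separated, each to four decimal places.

o_n = [-0.1483, 0.4138, 0.3945]
J₁: ẑ×o_n = [-0.4138, -0.1483, 0.0000], ω = ẑ
J2: z=[-0.1045, 0.9945, 0.0000] o=[0.4078, 0.0429, 0.4000] → [-0.0055, -0.0006, 0.5142, -0.1045, 0.9945, 0.0000]
J3: z=[-0.5417, -0.0569, -0.8387] o=[-0.2178, -0.0229, 0.8085] → [0.3898, -0.2826, -0.2326, -0.5417, -0.0569, -0.8387]
J4: z=[-0.7290, 0.5285, 0.4350] o=[0.0291, 0.4768, 0.6151] → [-0.0892, -0.2380, 0.1397, -0.7290, 0.5285, 0.4350]
q̇ = J⁺·V = [-0.7000, 0.8780, -0.1500, 0.3010]

-0.7000 0.8780 -0.1500 0.3010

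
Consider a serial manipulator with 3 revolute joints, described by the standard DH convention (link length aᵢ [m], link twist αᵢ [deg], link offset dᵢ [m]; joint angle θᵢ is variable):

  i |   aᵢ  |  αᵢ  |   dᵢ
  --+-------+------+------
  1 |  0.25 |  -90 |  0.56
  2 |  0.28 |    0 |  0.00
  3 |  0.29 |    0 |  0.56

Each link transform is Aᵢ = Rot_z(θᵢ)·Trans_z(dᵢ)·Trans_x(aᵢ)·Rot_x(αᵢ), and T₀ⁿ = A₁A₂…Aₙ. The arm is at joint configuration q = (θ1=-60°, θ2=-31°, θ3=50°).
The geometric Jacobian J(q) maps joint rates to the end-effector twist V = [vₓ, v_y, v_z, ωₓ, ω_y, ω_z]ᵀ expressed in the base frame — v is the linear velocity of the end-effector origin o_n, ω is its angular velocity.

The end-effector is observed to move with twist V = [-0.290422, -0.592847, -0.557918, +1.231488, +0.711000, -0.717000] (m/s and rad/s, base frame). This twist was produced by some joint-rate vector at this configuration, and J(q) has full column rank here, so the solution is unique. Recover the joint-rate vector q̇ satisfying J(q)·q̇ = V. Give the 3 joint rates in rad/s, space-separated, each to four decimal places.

o_n = [0.8671, -0.3818, 0.6098]
J₁: ẑ×o_n = [0.3818, 0.8671, -0.0000], ω = ẑ
J2: z=[0.8660, 0.5000, 0.0000] o=[0.1250, -0.2165, 0.5600] → [0.0249, -0.0431, -0.5142, 0.8660, 0.5000, 0.0000]
J3: z=[0.8660, 0.5000, 0.0000] o=[0.2450, -0.4244, 0.7042] → [-0.0472, 0.0818, -0.2742, 0.8660, 0.5000, 0.0000]
q̇ = J⁺·V = [-0.7170, 0.7000, 0.7220]

-0.7170 0.7000 0.7220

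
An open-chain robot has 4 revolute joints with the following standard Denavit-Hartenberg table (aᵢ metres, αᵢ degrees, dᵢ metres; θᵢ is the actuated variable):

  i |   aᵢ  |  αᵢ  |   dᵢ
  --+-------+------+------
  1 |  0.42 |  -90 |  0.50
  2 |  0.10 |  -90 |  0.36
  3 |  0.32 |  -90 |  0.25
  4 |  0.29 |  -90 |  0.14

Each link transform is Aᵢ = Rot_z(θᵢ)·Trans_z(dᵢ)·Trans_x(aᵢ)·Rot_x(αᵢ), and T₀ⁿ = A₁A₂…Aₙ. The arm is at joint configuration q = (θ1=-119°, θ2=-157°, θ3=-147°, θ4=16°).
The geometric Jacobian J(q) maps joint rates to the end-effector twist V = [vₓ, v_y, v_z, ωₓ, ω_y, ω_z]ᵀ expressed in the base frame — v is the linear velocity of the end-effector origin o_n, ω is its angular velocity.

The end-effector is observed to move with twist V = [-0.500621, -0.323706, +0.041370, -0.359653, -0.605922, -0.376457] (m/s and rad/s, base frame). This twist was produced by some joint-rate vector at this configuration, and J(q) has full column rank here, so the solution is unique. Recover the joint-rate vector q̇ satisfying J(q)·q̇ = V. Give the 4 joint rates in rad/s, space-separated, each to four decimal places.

-0.7380 0.7600 0.6080 -0.9310

o_n = [0.3215, -1.0774, 0.5292]
J₁: ẑ×o_n = [1.0774, 0.3215, -0.0000], ω = ẑ
J2: z=[0.8746, -0.4848, 0.0000] o=[-0.2036, -0.3673, 0.5000] → [-0.0142, -0.0255, -0.3665, 0.8746, -0.4848, 0.0000]
J3: z=[-0.1894, -0.3417, 0.9205] o=[0.1559, -0.4614, 0.5391] → [0.5704, 0.1506, 0.1733, -0.1894, -0.3417, 0.9205]
J4: z=[0.9766, 0.0319, 0.2128] o=[0.1412, -0.8474, 0.6643] → [0.0446, 0.1703, -0.2304, 0.9766, 0.0319, 0.2128]
q̇ = J⁺·V = [-0.7380, 0.7600, 0.6080, -0.9310]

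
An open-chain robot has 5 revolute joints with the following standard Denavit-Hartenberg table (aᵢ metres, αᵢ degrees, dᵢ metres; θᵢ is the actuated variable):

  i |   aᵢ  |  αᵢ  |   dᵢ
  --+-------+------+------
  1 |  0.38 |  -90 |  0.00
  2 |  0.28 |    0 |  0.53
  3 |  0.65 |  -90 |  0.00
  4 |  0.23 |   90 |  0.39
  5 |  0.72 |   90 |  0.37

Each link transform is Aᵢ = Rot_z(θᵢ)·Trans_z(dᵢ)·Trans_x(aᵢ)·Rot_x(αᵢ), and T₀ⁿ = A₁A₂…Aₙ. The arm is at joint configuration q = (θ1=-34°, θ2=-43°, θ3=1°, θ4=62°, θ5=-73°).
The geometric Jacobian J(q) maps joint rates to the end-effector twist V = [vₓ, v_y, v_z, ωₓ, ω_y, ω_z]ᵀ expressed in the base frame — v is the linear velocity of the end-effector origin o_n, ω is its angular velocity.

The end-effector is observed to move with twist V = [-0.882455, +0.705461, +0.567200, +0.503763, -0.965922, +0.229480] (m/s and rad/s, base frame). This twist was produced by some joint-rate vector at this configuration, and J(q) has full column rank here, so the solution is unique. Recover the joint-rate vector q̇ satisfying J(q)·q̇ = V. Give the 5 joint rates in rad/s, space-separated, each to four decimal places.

o_n = [1.2244, -0.4462, 1.2047]
J₁: ẑ×o_n = [0.4462, 1.2244, -0.0000], ω = ẑ
J2: z=[0.5592, 0.8290, 0.0000] o=[0.3150, -0.2125, 0.0000] → [0.9988, -0.6737, -0.8845, 0.5592, 0.8290, 0.0000]
J3: z=[0.5592, 0.8290, 0.0000] o=[0.7812, 0.1124, 0.1910] → [0.8405, -0.5669, -0.6797, 0.5592, 0.8290, 0.0000]
J4: z=[0.5547, -0.3742, -0.7431] o=[1.1816, -0.1577, 0.6259] → [-0.4309, -0.3528, -0.1440, 0.5547, -0.3742, -0.7431]
J5: z=[0.8065, 0.0223, 0.5908] o=[1.3509, -0.5169, 0.4083] → [-0.0240, -0.7171, 0.0599, 0.8065, 0.0223, 0.5908]
q̇ = J⁺·V = [0.7060, -0.9230, 0.1950, 0.9950, 0.4450]

0.7060 -0.9230 0.1950 0.9950 0.4450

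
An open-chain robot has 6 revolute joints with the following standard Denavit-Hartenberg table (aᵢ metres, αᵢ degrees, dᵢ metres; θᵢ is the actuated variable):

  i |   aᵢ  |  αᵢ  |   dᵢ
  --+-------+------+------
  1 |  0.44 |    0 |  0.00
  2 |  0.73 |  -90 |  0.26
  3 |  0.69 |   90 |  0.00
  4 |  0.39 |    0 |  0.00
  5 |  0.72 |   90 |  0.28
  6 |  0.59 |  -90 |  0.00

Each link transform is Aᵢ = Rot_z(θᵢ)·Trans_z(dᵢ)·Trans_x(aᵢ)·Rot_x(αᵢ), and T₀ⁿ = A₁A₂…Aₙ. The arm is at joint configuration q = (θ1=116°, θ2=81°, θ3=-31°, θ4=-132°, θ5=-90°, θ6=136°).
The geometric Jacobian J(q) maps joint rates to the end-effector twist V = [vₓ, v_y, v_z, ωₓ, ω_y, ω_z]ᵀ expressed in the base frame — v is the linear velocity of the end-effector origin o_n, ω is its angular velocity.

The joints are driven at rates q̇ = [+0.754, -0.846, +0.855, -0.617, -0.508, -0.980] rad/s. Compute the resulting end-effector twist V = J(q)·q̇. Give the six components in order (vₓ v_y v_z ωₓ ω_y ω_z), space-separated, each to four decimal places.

-0.2650 -0.7898 0.3756 0.0205 -0.1262 -1.3940

o_n = [-0.7497, 0.3215, 0.9592]
J₁: ẑ×o_n = [-0.3215, -0.7497, 0.0000], ω = ẑ
J2: z=[0.0000, 0.0000, 1.0000] o=[-0.1929, 0.3955, 0.0000] → [0.0740, -0.5569, 0.0000, 0.0000, 0.0000, 1.0000]
J3: z=[0.2924, -0.9563, 0.0000] o=[-0.8910, 0.1820, 0.2600] → [-0.6686, -0.2044, 0.1758, 0.2924, -0.9563, 0.0000]
J4: z=[0.4925, 0.1506, 0.8572] o=[-1.4566, 0.0091, 0.6154] → [-0.2160, 0.4366, 0.0474, 0.4925, 0.1506, 0.8572]
J5: z=[0.4925, 0.1506, 0.8572] o=[-1.3274, 0.3517, 0.4810] → [0.0979, 0.2596, -0.1019, 0.4925, 0.1506, 0.8572]
J6: z=[-0.3312, -0.8784, 0.3446] o=[-0.6100, 0.0672, 0.4454] → [-0.5389, 0.1220, -0.2069, -0.3312, -0.8784, 0.3446]
V = J·q̇ = [-0.2650, -0.7898, 0.3756, 0.0205, -0.1262, -1.3940]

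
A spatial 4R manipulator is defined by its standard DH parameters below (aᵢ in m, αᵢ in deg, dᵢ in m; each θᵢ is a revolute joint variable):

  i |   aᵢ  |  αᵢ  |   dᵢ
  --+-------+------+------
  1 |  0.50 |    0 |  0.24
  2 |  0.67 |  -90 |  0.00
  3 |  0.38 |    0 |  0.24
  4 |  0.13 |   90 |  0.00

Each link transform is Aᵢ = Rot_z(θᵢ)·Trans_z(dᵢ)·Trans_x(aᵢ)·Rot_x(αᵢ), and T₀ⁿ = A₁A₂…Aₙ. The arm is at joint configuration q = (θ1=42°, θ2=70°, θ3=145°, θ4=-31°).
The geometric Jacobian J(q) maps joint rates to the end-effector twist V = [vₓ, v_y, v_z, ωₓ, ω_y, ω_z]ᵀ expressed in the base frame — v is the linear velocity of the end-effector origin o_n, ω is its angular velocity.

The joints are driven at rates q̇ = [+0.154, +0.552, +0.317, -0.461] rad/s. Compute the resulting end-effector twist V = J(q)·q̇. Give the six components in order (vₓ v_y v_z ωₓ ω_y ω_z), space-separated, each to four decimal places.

-0.1688 -0.2290 0.0911 0.1335 0.0539 0.7060

o_n = [0.0345, 0.5282, -0.0967]
J₁: ẑ×o_n = [-0.5282, 0.0345, 0.0000], ω = ẑ
J2: z=[0.0000, 0.0000, 1.0000] o=[0.3716, 0.3346, 0.2400] → [-0.1937, -0.3371, 0.0000, 0.0000, 0.0000, 1.0000]
J3: z=[-0.9272, -0.3746, 0.0000] o=[0.1206, 0.9558, 0.2400] → [0.1261, -0.3122, 0.3642, -0.9272, -0.3746, 0.0000]
J4: z=[-0.9272, -0.3746, 0.0000] o=[0.0147, 0.5773, 0.0220] → [0.0445, -0.1101, 0.0529, -0.9272, -0.3746, 0.0000]
V = J·q̇ = [-0.1688, -0.2290, 0.0911, 0.1335, 0.0539, 0.7060]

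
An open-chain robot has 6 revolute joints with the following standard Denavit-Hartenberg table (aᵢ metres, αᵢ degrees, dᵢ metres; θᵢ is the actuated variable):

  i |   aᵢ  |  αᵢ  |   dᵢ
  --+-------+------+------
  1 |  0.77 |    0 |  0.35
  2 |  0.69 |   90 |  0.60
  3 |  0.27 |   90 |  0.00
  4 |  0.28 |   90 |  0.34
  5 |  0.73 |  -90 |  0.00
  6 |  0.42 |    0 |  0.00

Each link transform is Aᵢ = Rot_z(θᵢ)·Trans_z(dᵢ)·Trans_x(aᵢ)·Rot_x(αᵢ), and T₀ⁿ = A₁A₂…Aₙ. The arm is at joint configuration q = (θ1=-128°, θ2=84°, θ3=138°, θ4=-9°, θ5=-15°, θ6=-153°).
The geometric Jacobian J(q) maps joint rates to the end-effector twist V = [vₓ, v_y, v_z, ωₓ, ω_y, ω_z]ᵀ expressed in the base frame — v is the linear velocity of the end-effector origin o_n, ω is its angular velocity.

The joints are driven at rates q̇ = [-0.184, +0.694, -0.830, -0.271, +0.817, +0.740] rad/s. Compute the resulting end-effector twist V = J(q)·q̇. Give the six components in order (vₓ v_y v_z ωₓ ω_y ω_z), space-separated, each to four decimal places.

o_n = [-0.1175, -0.5537, 1.7071]
J₁: ẑ×o_n = [0.5537, -0.1175, 0.0000], ω = ẑ
J2: z=[0.0000, 0.0000, 1.0000] o=[-0.4741, -0.6068, 0.3500] → [-0.0531, 0.3566, 0.0000, 0.0000, 0.0000, 1.0000]
J3: z=[-0.6947, -0.7193, 0.0000] o=[0.0223, -1.0861, 0.9500] → [-0.5446, 0.5259, -0.4704, -0.6947, -0.7193, 0.0000]
J4: z=[0.4813, -0.4648, 0.7431] o=[-0.1220, -0.9467, 1.1307] → [-0.5600, -0.2741, 0.1913, 0.4813, -0.4648, 0.7431]
J5: z=[0.7697, 0.6297, -0.1047] o=[-0.0758, -0.9305, 1.5684] → [0.1268, -0.1024, 0.3162, 0.7697, 0.6297, -0.1047]
J6: z=[0.3564, -0.2879, 0.8889] o=[-0.4624, -0.4038, 1.8940] → [0.1871, 0.3732, 0.0459, 0.3564, -0.2879, 0.8889]
V = J·q̇ = [0.7071, 0.0993, 0.6309, 1.3387, 1.0245, 0.8809]

0.7071 0.0993 0.6309 1.3387 1.0245 0.8809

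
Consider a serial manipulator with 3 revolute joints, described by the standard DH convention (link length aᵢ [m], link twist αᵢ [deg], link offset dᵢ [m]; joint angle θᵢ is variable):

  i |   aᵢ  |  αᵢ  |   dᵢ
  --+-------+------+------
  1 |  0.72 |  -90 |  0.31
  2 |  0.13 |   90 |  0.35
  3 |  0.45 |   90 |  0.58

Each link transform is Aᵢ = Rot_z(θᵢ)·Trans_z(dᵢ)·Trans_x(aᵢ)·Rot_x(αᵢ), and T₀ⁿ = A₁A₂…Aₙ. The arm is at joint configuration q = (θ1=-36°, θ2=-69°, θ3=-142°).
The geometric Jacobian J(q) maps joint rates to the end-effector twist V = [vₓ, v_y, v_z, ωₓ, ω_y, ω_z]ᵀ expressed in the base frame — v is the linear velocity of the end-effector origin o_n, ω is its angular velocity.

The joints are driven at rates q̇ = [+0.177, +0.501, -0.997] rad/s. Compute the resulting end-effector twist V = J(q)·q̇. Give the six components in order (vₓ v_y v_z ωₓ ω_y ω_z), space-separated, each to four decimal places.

o_n = [0.1222, 0.0014, 0.3082]
J₁: ẑ×o_n = [-0.0014, 0.1222, 0.0000], ω = ẑ
J2: z=[0.5878, 0.8090, 0.0000] o=[0.5825, -0.4232, 0.3100] → [-0.0015, 0.0011, 0.6220, 0.5878, 0.8090, 0.0000]
J3: z=[-0.7553, 0.5487, 0.3584] o=[0.8259, -0.1674, 0.4314] → [-0.1281, -0.3452, 0.2586, -0.7553, 0.5487, 0.3584]
V = J·q̇ = [0.1267, 0.3664, 0.0537, 1.0475, -0.1418, -0.1803]

0.1267 0.3664 0.0537 1.0475 -0.1418 -0.1803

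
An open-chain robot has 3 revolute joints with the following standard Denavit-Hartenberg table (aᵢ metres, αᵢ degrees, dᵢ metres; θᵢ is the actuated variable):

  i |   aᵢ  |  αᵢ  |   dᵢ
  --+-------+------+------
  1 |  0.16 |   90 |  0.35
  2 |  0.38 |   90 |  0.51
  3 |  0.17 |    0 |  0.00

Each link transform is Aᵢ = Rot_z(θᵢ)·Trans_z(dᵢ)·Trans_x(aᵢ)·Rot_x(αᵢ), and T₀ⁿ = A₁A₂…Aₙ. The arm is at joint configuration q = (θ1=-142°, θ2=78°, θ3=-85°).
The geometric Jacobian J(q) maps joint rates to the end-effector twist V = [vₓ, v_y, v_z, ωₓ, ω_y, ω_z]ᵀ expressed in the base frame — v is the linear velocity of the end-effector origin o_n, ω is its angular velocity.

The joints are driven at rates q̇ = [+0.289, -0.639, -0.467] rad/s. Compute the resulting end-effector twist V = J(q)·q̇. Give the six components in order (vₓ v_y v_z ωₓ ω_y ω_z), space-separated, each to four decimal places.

o_n = [-0.4005, 0.1194, 0.7362]
J₁: ẑ×o_n = [-0.1194, -0.4005, 0.0000], ω = ẑ
J2: z=[-0.6157, 0.7880, 0.0000] o=[-0.1261, -0.0985, 0.3500] → [0.3043, 0.2378, 0.0821, -0.6157, 0.7880, 0.0000]
J3: z=[-0.7708, -0.6022, -0.2079] o=[-0.5023, 0.2547, 0.7217] → [-0.0369, -0.0100, 0.1657, -0.7708, -0.6022, -0.2079]
V = J·q̇ = [-0.2117, -0.2630, -0.1298, 0.7534, -0.2223, 0.3861]

-0.2117 -0.2630 -0.1298 0.7534 -0.2223 0.3861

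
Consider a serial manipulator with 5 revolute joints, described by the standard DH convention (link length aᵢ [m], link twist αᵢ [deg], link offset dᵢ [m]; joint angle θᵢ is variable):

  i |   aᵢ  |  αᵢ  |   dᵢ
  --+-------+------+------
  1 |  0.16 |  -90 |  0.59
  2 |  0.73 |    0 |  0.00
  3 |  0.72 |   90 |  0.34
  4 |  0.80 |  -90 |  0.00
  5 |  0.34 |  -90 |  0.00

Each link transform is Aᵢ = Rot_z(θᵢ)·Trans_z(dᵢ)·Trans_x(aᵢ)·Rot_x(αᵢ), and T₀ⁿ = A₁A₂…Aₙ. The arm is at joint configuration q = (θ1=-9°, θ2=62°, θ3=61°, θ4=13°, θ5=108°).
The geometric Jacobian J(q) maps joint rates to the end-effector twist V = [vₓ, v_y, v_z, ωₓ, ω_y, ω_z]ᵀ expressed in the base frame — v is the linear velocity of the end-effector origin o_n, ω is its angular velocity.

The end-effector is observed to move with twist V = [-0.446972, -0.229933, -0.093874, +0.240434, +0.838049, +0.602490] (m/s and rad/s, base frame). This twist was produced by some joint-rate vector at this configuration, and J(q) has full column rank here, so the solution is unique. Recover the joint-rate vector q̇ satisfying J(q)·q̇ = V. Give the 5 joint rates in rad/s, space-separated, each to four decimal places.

0.4240 0.7260 -0.7600 -0.0080 0.9230

o_n = [-0.4452, 0.5730, -1.0502]
J₁: ẑ×o_n = [-0.5730, -0.4452, 0.0000], ω = ẑ
J2: z=[0.1564, 0.9877, 0.0000] o=[0.1580, -0.0250, 0.5900] → [-1.6200, 0.2566, 0.6894, 0.1564, 0.9877, 0.0000]
J3: z=[0.1564, 0.9877, 0.0000] o=[0.4965, -0.0786, -0.0546] → [-0.9834, 0.1557, 1.0321, 0.1564, 0.9877, 0.0000]
J4: z=[0.8283, -0.1312, -0.5446] o=[0.1624, 0.3185, -0.6584] → [0.1900, 0.6555, 0.1311, 0.8283, -0.1312, -0.5446]
J5: z=[0.2734, 0.9432, 0.1887] o=[-0.2288, 0.5627, -1.3121] → [0.2451, -0.1125, 0.2070, 0.2734, 0.9432, 0.1887]
q̇ = J⁺·V = [0.4240, 0.7260, -0.7600, -0.0080, 0.9230]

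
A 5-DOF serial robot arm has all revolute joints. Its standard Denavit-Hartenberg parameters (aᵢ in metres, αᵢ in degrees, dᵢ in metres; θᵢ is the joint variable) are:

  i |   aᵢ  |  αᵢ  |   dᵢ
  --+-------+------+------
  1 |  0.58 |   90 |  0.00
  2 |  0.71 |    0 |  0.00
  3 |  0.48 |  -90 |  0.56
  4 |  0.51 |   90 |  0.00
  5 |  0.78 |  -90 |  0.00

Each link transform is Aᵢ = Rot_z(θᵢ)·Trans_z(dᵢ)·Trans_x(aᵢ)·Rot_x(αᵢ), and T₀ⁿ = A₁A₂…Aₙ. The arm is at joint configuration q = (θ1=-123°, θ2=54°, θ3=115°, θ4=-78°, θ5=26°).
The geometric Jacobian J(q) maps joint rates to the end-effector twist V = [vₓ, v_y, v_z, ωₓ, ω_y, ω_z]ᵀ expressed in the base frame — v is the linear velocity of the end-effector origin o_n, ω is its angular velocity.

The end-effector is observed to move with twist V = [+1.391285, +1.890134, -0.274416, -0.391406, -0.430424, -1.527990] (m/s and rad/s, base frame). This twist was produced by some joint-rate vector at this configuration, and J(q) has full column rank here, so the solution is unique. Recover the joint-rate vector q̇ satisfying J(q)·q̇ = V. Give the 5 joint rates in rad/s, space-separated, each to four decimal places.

o_n = [-1.5795, 0.7709, 0.3784]
J₁: ẑ×o_n = [-0.7709, -1.5795, 0.0000], ω = ẑ
J2: z=[-0.8387, 0.5446, 0.0000] o=[-0.3159, -0.4864, 0.0000] → [0.2061, 0.3173, -0.3663, -0.8387, 0.5446, 0.0000]
J3: z=[-0.8387, 0.5446, 0.0000] o=[-0.5432, -0.8364, 0.5744] → [-0.1068, -0.1644, -0.7836, -0.8387, 0.5446, 0.0000]
J4: z=[0.1039, 0.1600, -0.9816] o=[-0.7562, -0.1363, 0.6660] → [0.8445, 0.8381, 0.2260, 0.1039, 0.1600, -0.9816]
J5: z=[-0.6973, -0.6920, -0.1866] o=[-1.1179, 0.2227, 0.6862] → [0.3153, -0.1285, -0.7017, -0.6973, -0.6920, -0.1866]
q̇ = J⁺·V = [-0.9600, 0.1630, -0.2120, 0.4480, 0.6870]

-0.9600 0.1630 -0.2120 0.4480 0.6870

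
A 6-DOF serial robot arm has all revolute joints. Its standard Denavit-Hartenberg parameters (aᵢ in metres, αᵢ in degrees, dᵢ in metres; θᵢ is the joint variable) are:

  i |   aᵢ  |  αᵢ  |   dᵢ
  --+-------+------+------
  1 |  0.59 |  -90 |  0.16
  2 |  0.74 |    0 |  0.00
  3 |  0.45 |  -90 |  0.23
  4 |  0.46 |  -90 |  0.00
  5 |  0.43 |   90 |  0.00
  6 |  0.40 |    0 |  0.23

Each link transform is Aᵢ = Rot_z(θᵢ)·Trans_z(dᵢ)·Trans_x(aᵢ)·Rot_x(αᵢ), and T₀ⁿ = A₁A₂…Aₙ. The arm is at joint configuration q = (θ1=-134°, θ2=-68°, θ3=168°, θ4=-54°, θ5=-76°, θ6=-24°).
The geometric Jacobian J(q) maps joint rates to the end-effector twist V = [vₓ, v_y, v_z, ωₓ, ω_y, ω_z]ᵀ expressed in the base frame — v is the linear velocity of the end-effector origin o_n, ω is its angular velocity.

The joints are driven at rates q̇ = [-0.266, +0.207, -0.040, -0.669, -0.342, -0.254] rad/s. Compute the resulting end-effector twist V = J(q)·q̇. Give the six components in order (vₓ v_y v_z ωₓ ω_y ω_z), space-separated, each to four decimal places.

o_n = [0.5165, -0.4338, 0.4278]
J₁: ẑ×o_n = [0.4338, 0.5165, -0.0000], ω = ẑ
J2: z=[0.7193, -0.6947, 0.0000] o=[-0.4098, -0.4244, 0.1600] → [-0.1860, -0.1926, 0.6368, 0.7193, -0.6947, 0.0000]
J3: z=[0.7193, -0.6947, 0.0000] o=[-0.6024, -0.6238, 0.8461] → [0.2906, 0.3009, 0.9140, 0.7193, -0.6947, 0.0000]
J4: z=[0.6841, 0.7084, 0.1736] o=[-0.3827, -0.7274, 0.4030] → [-0.0334, 0.1392, -0.4362, 0.6841, 0.7084, 0.1736]
J5: z=[-0.3252, 0.5094, -0.7967] o=[-0.0824, -0.9521, 0.1367] → [0.5612, -0.3825, -0.4736, -0.3252, 0.5094, -0.7967]
J6: z=[-0.4680, 0.6454, 0.6037] o=[0.2710, -0.7074, 0.1489] → [0.0148, 0.2787, -0.2865, -0.4680, 0.6454, 0.6037]
V = J·q̇ = [-0.3389, -0.2224, 0.6218, -0.1074, -0.9281, -0.2630]

-0.3389 -0.2224 0.6218 -0.1074 -0.9281 -0.2630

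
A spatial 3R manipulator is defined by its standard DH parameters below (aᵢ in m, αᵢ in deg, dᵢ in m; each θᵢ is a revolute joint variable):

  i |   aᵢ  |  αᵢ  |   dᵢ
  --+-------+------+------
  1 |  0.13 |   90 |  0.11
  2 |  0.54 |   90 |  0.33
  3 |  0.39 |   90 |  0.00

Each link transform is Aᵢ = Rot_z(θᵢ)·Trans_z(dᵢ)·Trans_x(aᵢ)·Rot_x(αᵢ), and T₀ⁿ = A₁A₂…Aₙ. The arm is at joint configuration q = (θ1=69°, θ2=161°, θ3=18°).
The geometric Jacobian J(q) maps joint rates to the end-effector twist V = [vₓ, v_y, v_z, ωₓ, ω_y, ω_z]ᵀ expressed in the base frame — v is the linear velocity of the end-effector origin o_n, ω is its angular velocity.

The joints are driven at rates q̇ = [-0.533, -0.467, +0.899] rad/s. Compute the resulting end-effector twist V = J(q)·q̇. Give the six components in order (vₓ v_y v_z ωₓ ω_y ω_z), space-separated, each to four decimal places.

o_n = [0.1585, -0.8442, 0.4066]
J₁: ẑ×o_n = [0.8442, 0.1585, -0.0000], ω = ẑ
J2: z=[0.9336, -0.3584, 0.0000] o=[0.0466, 0.1214, 0.1100] → [-0.1063, -0.2769, -0.8613, 0.9336, -0.3584, 0.0000]
J3: z=[0.1167, 0.3039, 0.9455] o=[0.1717, -0.4736, 0.2858] → [0.3871, -0.0265, -0.0392, 0.1167, 0.3039, 0.9455]
V = J·q̇ = [-0.0523, 0.0209, 0.3669, -0.3311, 0.4406, 0.3170]

-0.0523 0.0209 0.3669 -0.3311 0.4406 0.3170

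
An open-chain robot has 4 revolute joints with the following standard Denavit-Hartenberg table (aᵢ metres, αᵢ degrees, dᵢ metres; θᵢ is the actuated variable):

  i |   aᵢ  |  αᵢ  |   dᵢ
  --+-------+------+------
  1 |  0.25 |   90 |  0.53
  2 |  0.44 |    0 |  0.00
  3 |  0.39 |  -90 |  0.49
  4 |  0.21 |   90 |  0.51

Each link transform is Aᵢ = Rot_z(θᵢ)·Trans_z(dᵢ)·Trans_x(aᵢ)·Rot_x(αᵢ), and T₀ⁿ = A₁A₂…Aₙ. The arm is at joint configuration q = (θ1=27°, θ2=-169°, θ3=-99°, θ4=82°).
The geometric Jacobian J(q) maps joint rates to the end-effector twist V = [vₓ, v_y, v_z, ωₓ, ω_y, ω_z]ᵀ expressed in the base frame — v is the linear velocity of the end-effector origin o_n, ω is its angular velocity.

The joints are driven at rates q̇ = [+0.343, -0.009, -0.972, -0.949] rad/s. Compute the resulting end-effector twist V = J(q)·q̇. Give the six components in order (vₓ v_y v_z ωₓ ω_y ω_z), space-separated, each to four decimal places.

0.5526 -0.0214 0.7155 0.3997 1.3047 0.3761

o_n = [-0.5012, -0.5719, 0.8472]
J₁: ẑ×o_n = [0.5719, -0.5012, 0.0000], ω = ẑ
J2: z=[0.4540, -0.8910, 0.0000] o=[0.2228, 0.1135, 0.5300] → [-0.2826, -0.1440, -0.9562, 0.4540, -0.8910, 0.0000]
J3: z=[0.4540, -0.8910, 0.0000] o=[-0.1621, -0.0826, 0.4460] → [-0.3574, -0.1821, -0.5243, 0.4540, -0.8910, 0.0000]
J4: z=[-0.8905, -0.4537, -0.0349] o=[0.0482, -0.5254, 0.8358] → [-0.0068, 0.0293, -0.2078, -0.8905, -0.4537, -0.0349]
V = J·q̇ = [0.5526, -0.0214, 0.7155, 0.3997, 1.3047, 0.3761]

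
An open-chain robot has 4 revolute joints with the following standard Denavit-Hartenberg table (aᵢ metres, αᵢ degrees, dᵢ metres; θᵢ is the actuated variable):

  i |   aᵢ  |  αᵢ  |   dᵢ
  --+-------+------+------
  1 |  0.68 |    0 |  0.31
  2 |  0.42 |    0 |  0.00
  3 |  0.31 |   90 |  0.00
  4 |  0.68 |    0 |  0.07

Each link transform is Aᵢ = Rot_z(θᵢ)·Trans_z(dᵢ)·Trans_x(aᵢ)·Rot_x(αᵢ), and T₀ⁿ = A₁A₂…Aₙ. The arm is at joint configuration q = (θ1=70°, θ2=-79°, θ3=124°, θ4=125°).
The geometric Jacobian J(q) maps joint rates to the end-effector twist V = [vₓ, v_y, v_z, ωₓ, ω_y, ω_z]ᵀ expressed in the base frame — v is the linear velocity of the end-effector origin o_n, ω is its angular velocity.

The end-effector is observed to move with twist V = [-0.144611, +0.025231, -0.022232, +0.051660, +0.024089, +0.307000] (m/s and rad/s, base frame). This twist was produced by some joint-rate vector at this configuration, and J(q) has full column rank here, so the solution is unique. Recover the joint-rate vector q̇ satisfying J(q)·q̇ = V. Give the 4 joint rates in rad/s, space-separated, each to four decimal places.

0.2590 -0.3460 0.3940 0.0570

o_n = [0.7447, 0.5303, 0.8670]
J₁: ẑ×o_n = [-0.5303, 0.7447, 0.0000], ω = ẑ
J2: z=[0.0000, 0.0000, 1.0000] o=[0.2326, 0.6390, 0.3100] → [0.1087, 0.5121, -0.0000, 0.0000, 0.0000, 1.0000]
J3: z=[0.0000, 0.0000, 1.0000] o=[0.6474, 0.5733, 0.3100] → [0.0430, 0.0973, -0.0000, 0.0000, 0.0000, 1.0000]
J4: z=[0.9063, 0.4226, 0.0000] o=[0.5164, 0.8542, 0.3100] → [0.2354, -0.5048, -0.3900, 0.9063, 0.4226, 0.0000]
q̇ = J⁺·V = [0.2590, -0.3460, 0.3940, 0.0570]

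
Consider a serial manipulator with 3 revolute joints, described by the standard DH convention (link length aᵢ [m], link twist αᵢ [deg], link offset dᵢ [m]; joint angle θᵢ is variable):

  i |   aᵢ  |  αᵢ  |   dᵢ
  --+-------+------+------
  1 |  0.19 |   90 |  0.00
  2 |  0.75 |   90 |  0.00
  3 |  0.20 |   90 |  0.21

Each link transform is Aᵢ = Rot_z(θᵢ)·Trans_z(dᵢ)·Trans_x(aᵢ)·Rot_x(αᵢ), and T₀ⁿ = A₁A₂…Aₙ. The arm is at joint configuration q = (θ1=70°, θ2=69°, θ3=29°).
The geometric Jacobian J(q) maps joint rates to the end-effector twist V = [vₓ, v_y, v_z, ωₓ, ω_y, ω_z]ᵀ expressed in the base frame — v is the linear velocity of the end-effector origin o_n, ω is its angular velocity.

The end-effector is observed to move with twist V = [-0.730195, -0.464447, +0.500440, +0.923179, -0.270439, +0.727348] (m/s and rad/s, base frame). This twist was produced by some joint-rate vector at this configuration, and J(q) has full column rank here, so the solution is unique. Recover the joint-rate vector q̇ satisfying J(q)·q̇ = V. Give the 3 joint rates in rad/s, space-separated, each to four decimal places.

o_n = [0.3365, 0.6411, 0.7882]
J₁: ẑ×o_n = [-0.6411, 0.3365, 0.0000], ω = ẑ
J2: z=[0.9397, -0.3420, 0.0000] o=[0.0650, 0.1785, 0.0000] → [-0.2696, -0.7407, 0.5275, 0.9397, -0.3420, 0.0000]
J3: z=[0.3193, 0.8773, -0.3584] o=[0.1569, 0.4311, 0.7002] → [0.1525, -0.0925, -0.0905, 0.3193, 0.8773, -0.3584]
q̇ = J⁺·V = [0.7510, 0.9600, 0.0660]

0.7510 0.9600 0.0660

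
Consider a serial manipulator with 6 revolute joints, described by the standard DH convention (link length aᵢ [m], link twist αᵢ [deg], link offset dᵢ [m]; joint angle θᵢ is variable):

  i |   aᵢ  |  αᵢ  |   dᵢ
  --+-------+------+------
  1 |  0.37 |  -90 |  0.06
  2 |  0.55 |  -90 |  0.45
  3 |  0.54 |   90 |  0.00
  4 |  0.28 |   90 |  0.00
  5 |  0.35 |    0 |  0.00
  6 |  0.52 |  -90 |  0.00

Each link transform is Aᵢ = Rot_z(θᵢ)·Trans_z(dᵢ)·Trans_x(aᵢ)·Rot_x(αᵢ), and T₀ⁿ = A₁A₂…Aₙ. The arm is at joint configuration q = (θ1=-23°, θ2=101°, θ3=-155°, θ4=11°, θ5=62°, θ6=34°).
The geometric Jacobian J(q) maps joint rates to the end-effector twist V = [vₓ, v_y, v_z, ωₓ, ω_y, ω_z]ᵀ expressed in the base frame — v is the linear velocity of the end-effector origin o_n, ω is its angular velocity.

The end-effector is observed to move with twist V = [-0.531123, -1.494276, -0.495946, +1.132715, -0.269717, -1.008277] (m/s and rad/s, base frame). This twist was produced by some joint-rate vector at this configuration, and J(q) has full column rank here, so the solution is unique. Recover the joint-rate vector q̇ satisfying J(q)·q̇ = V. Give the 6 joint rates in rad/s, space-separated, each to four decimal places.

-0.7590 0.0540 -0.9890 -0.1380 0.2390 -0.0500

o_n = [0.4206, -0.0794, 0.6980]
J₁: ẑ×o_n = [0.0794, 0.4206, -0.0000], ω = ẑ
J2: z=[0.3907, 0.9205, 0.0000] o=[0.3406, -0.1446, 0.0600] → [0.5873, -0.2493, -0.0482, 0.3907, 0.9205, 0.0000]
J3: z=[-0.9036, 0.3836, 0.1908] o=[0.4198, 0.3107, -0.4799] → [0.5262, 1.0645, 0.3522, -0.9036, 0.3836, 0.1908]
J4: z=[-0.2799, -0.8658, 0.4149] o=[0.5949, 0.4842, 0.0005] → [-0.3700, 0.1229, 0.0068, -0.2799, -0.8658, 0.4149]
J5: z=[0.9489, -0.3152, -0.0175] o=[0.6358, 0.5931, 0.2552] → [-0.1514, -0.4164, -0.7060, 0.9489, -0.3152, -0.0175]
J6: z=[0.9489, -0.3152, -0.0175] o=[0.5733, 0.3894, 0.5329] → [-0.0603, -0.1540, -0.4930, 0.9489, -0.3152, -0.0175]
q̇ = J⁺·V = [-0.7590, 0.0540, -0.9890, -0.1380, 0.2390, -0.0500]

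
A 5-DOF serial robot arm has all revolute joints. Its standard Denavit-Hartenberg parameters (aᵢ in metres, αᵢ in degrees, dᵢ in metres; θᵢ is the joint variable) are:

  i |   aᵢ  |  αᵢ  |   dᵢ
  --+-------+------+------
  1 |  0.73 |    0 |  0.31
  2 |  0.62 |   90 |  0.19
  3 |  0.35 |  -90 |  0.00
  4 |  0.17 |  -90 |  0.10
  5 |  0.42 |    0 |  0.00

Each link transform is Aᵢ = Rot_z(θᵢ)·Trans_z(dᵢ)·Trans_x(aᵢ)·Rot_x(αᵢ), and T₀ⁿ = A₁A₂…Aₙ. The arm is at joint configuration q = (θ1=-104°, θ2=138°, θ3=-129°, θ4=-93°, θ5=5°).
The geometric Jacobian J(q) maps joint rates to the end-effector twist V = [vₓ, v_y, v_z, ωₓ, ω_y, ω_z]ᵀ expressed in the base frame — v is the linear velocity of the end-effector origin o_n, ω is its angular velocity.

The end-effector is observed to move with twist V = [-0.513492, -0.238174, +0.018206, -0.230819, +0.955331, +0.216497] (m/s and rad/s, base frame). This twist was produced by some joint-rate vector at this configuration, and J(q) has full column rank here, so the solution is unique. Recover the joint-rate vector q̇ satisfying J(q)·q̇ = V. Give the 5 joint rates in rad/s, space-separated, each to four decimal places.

-0.6730 0.1340 -0.8790 -0.2090 -0.8040

o_n = [0.5403, -0.9335, 0.2120]
J₁: ẑ×o_n = [0.9335, 0.5403, -0.0000], ω = ẑ
J2: z=[0.0000, 0.0000, 1.0000] o=[-0.1766, -0.7083, 0.3100] → [0.2252, 0.7169, -0.0000, 0.0000, 0.0000, 1.0000]
J3: z=[0.5592, -0.8290, 0.0000] o=[0.3374, -0.3616, 0.5000] → [0.2387, 0.1610, -0.1516, 0.5592, -0.8290, 0.0000]
J4: z=[0.6443, 0.4346, -0.6293] o=[0.1548, -0.4848, 0.2280] → [-0.2893, -0.2323, -0.4566, 0.6443, 0.4346, -0.6293]
J5: z=[-0.4917, -0.3948, -0.7761] o=[0.3188, -0.5789, 0.1720] → [-0.2910, -0.1522, 0.2618, -0.4917, -0.3948, -0.7761]
q̇ = J⁺·V = [-0.6730, 0.1340, -0.8790, -0.2090, -0.8040]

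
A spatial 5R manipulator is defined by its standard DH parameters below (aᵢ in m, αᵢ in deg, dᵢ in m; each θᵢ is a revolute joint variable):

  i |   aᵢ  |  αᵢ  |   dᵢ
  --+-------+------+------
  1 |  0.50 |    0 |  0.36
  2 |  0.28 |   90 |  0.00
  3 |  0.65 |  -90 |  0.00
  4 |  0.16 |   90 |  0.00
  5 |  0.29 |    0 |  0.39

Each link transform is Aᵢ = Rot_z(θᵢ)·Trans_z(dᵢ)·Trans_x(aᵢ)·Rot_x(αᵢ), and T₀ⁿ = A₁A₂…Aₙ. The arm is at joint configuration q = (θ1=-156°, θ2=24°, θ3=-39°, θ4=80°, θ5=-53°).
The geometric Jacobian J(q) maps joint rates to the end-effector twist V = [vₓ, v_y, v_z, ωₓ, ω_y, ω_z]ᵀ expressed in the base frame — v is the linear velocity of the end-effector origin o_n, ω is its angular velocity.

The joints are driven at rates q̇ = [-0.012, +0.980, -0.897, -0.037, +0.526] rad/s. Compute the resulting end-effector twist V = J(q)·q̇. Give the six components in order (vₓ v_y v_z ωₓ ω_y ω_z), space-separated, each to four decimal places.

1.4171 0.0051 -0.5787 0.3449 -0.8210 0.6133

o_n = [-0.9200, -1.1090, -0.5073]
J₁: ẑ×o_n = [1.1090, -0.9200, 0.0000], ω = ẑ
J2: z=[0.0000, 0.0000, 1.0000] o=[-0.4568, -0.2034, 0.3600] → [0.9057, -0.4633, 0.0000, 0.0000, 0.0000, 1.0000]
J3: z=[-0.7431, 0.6691, 0.0000] o=[-0.6441, -0.4114, 0.3600] → [-0.5803, -0.6445, 0.7030, -0.7431, 0.6691, 0.0000]
J4: z=[-0.4211, -0.4677, 0.7771] o=[-0.9821, -0.7868, -0.0491] → [0.4647, -0.1447, 0.1647, -0.4211, -0.4677, 0.7771]
J5: z=[-0.6412, -0.4526, -0.6198] o=[-0.8795, -0.9083, -0.0665] → [0.0751, -0.2575, 0.1103, -0.6412, -0.4526, -0.6198]
V = J·q̇ = [1.4171, 0.0051, -0.5787, 0.3449, -0.8210, 0.6133]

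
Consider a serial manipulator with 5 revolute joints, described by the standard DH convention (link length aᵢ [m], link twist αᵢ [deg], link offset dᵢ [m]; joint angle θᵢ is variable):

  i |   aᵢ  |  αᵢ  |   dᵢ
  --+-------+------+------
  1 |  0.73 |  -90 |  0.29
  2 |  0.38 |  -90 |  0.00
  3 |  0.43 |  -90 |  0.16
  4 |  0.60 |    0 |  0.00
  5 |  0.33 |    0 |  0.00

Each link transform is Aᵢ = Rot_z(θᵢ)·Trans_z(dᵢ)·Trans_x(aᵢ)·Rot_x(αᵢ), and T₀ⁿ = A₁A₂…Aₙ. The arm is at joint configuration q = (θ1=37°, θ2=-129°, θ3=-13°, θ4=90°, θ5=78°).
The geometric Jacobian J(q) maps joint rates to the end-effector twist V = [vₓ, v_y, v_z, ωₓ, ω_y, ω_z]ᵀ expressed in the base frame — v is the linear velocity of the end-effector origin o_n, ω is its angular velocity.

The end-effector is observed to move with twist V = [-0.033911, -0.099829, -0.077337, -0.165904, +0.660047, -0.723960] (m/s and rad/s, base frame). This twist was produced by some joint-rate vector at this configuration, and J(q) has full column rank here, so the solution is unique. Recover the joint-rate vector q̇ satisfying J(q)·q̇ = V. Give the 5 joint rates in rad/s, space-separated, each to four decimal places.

-0.7800 0.0940 0.2410 0.1430 -0.6900

o_n = [0.0093, 0.0372, 0.3464]
J₁: ẑ×o_n = [-0.0372, 0.0093, 0.0000], ω = ẑ
J2: z=[-0.6018, 0.7986, 0.0000] o=[0.5830, 0.4393, 0.2900] → [0.0451, 0.0340, 0.7001, -0.6018, 0.7986, 0.0000]
J3: z=[0.6207, 0.4677, 0.6293] o=[0.3920, 0.2954, 0.5853] → [0.0507, -0.0926, 0.0187, 0.6207, 0.4677, 0.6293]
J4: z=[0.4733, -0.8634, 0.1748] o=[0.2225, 0.2888, 1.0116] → [0.6183, 0.2776, -0.3032, 0.4733, -0.8634, 0.1748]
J5: z=[0.4733, -0.8634, 0.1748] o=[-0.1499, 0.0082, 0.6340] → [0.2432, 0.1640, 0.1512, 0.4733, -0.8634, 0.1748]
q̇ = J⁺·V = [-0.7800, 0.0940, 0.2410, 0.1430, -0.6900]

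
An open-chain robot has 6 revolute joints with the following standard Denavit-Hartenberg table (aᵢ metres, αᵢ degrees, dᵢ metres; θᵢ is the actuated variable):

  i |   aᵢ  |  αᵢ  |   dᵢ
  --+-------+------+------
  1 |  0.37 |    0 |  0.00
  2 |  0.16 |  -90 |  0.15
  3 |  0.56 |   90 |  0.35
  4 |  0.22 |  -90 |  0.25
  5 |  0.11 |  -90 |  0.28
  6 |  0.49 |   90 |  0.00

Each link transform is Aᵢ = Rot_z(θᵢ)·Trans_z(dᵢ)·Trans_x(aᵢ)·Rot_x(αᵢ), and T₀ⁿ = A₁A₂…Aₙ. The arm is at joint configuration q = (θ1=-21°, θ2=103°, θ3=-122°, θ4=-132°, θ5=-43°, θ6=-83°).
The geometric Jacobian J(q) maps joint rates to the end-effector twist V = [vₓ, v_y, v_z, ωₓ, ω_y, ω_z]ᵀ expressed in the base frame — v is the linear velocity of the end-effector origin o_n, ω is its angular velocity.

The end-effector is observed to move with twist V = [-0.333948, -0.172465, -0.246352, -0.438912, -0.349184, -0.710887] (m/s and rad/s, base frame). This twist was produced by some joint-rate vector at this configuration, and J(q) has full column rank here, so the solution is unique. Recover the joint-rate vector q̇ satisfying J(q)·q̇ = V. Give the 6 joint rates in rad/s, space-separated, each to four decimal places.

o_n = [0.6727, -0.8114, 0.7188]
J₁: ẑ×o_n = [0.8114, 0.6727, -0.0000], ω = ẑ
J2: z=[0.0000, 0.0000, 1.0000] o=[0.3454, -0.1326, 0.0000] → [0.6788, 0.3272, -0.0000, 0.0000, 0.0000, 1.0000]
J3: z=[-0.9903, 0.1392, 0.0000] o=[0.3677, 0.0258, 0.1500] → [0.0792, 0.5633, 0.7867, -0.9903, 0.1392, 0.0000]
J4: z=[-0.1180, -0.8398, -0.5299] o=[-0.0202, -0.2193, 0.6249] → [-0.3926, -0.3561, 0.6517, -0.1180, -0.8398, -0.5299]
J5: z=[0.6078, -0.4831, 0.6302] o=[0.1230, -0.3748, 0.3676] → [0.1055, 0.1329, 0.0001, 0.6078, -0.4831, 0.6302]
J6: z=[0.6219, 0.7831, 0.0006] o=[0.3476, -0.5531, 0.4586] → [0.2039, -0.1616, -0.4152, 0.6219, 0.7831, 0.0006]
q̇ = J⁺·V = [0.7180, -0.8550, -0.7730, -0.0800, -0.9770, -0.9970]

0.7180 -0.8550 -0.7730 -0.0800 -0.9770 -0.9970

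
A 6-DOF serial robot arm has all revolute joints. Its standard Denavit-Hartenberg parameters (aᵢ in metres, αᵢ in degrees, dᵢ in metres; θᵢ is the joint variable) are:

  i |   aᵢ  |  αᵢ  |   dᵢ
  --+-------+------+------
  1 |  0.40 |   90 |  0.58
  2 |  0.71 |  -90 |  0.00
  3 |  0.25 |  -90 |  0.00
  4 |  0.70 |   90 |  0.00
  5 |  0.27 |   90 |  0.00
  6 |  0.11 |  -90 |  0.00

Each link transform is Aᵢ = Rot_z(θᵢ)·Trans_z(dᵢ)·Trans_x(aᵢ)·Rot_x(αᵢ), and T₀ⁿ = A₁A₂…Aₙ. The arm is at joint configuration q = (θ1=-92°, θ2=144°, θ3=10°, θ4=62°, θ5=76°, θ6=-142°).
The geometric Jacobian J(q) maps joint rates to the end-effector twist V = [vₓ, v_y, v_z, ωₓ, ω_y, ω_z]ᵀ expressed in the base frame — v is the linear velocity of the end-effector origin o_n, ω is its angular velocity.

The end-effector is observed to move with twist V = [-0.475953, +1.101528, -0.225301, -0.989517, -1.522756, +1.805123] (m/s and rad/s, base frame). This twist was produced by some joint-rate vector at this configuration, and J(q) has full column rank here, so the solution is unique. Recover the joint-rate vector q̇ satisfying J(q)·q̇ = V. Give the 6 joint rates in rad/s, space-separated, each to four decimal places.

o_n = [0.2748, 0.1649, 1.8490]
J₁: ẑ×o_n = [-0.1649, 0.2748, 0.0000], ω = ẑ
J2: z=[-0.9994, 0.0349, 0.0000] o=[-0.0140, -0.3998, 0.5800] → [0.0443, 1.2682, -0.5744, -0.9994, 0.0349, 0.0000]
J3: z=[0.0205, 0.5874, -0.8090] o=[0.0061, 0.1743, 0.9973] → [0.4927, -0.2349, -0.1580, 0.0205, 0.5874, -0.8090]
J4: z=[0.9793, -0.1748, -0.1021] o=[0.0564, 0.3718, 1.1420] → [-0.1447, -0.7146, -0.1645, 0.9793, -0.1748, -0.1021]
J5: z=[0.1874, 0.9735, 0.1313] o=[0.1099, 0.2685, 1.8323] → [0.0298, 0.0185, -0.1799, 0.1874, 0.9735, 0.1313]
J6: z=[-0.1628, -0.1010, 0.9815] o=[0.3715, 0.2130, 1.8700] → [0.0494, -0.0983, -0.0019, -0.1628, -0.1010, 0.9815]
q̇ = J⁺·V = [0.1960, 0.8630, -0.9590, 0.2220, -0.8740, 0.9890]

0.1960 0.8630 -0.9590 0.2220 -0.8740 0.9890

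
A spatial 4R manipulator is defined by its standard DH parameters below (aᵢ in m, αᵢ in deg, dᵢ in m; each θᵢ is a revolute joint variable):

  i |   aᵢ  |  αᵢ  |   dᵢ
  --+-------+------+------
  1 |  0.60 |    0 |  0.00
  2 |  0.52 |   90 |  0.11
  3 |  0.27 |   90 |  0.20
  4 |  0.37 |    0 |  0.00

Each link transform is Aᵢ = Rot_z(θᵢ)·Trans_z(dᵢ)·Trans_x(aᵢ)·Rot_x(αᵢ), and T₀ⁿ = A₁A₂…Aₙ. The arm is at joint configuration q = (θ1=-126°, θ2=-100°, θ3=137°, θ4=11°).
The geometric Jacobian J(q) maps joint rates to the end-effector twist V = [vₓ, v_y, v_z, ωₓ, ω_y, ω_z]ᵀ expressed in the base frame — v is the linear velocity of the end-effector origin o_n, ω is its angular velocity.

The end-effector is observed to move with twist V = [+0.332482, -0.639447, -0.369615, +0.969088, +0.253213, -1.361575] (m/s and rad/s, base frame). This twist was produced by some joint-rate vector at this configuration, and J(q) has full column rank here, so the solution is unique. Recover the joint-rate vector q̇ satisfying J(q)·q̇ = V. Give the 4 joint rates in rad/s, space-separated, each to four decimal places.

0.0860 -0.9210 0.8730 -0.7200

o_n = [-0.1975, -0.2565, 0.5418]
J₁: ẑ×o_n = [0.2565, -0.1975, 0.0000], ω = ẑ
J2: z=[0.0000, 0.0000, 1.0000] o=[-0.3527, -0.4854, 0.0000] → [-0.2289, 0.1551, 0.0000, 0.0000, 0.0000, 1.0000]
J3: z=[0.7193, 0.6947, 0.0000] o=[-0.7139, -0.1114, 0.1100] → [0.3000, -0.3106, -0.4631, 0.7193, 0.6947, 0.0000]
J4: z=[-0.4738, 0.4906, 0.7314] o=[-0.4329, -0.1145, 0.2941] → [0.2254, 0.2894, -0.0481, -0.4738, 0.4906, 0.7314]
q̇ = J⁺·V = [0.0860, -0.9210, 0.8730, -0.7200]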